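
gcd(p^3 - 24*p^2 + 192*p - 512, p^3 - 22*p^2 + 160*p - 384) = p^2 - 16*p + 64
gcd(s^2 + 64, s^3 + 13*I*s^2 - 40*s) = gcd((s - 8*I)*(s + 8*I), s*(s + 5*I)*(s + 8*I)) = s + 8*I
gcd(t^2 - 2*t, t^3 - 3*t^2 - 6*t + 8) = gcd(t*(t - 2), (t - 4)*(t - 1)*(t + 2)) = 1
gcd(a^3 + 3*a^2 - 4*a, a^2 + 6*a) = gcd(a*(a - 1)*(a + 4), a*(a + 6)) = a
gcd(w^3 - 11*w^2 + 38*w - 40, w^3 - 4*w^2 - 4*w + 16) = w^2 - 6*w + 8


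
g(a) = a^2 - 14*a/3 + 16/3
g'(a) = 2*a - 14/3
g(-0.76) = 9.46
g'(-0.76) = -6.19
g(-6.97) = 86.44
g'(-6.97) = -18.61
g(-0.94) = 10.60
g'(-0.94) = -6.55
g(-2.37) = 22.01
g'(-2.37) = -9.41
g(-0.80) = 9.71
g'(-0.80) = -6.27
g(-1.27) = 12.87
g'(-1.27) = -7.21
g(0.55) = 3.07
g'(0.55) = -3.57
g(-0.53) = 8.09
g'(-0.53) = -5.73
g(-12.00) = 205.33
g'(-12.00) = -28.67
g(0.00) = 5.33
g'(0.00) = -4.67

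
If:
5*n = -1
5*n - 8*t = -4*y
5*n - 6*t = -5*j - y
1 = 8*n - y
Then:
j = -99/100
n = -1/5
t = -57/40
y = -13/5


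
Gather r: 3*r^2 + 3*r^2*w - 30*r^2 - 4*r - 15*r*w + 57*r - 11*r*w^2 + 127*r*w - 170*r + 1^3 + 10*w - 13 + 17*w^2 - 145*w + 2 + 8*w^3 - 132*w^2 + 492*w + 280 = r^2*(3*w - 27) + r*(-11*w^2 + 112*w - 117) + 8*w^3 - 115*w^2 + 357*w + 270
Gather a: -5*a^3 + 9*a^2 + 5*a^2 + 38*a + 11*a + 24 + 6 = -5*a^3 + 14*a^2 + 49*a + 30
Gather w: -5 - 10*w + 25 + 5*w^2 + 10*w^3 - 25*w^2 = 10*w^3 - 20*w^2 - 10*w + 20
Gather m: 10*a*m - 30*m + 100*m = m*(10*a + 70)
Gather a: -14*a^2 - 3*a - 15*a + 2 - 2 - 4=-14*a^2 - 18*a - 4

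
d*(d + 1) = d^2 + d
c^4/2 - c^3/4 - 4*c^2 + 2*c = c*(c/2 + sqrt(2))*(c - 1/2)*(c - 2*sqrt(2))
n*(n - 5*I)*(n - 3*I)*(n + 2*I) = n^4 - 6*I*n^3 + n^2 - 30*I*n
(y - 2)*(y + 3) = y^2 + y - 6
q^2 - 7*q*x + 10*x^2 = (q - 5*x)*(q - 2*x)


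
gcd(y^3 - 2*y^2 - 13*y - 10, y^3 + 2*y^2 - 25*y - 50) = y^2 - 3*y - 10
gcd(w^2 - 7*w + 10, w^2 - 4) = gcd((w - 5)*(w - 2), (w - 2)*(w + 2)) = w - 2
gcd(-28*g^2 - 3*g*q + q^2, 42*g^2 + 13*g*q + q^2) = 1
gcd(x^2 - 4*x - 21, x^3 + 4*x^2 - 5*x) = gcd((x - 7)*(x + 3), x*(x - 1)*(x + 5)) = 1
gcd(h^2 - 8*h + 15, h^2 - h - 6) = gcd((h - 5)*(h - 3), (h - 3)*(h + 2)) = h - 3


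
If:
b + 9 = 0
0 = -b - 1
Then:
No Solution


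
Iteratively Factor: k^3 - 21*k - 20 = (k + 4)*(k^2 - 4*k - 5) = (k + 1)*(k + 4)*(k - 5)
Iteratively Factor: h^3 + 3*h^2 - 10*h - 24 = (h + 4)*(h^2 - h - 6) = (h + 2)*(h + 4)*(h - 3)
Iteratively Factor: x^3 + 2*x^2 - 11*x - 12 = (x + 1)*(x^2 + x - 12) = (x + 1)*(x + 4)*(x - 3)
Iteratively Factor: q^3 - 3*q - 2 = (q + 1)*(q^2 - q - 2) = (q + 1)^2*(q - 2)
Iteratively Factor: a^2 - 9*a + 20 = (a - 5)*(a - 4)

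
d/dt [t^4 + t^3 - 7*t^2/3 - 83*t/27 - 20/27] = 4*t^3 + 3*t^2 - 14*t/3 - 83/27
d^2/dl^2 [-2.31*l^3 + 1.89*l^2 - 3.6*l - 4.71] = 3.78 - 13.86*l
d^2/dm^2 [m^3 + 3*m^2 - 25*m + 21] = 6*m + 6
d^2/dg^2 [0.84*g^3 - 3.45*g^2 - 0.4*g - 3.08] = 5.04*g - 6.9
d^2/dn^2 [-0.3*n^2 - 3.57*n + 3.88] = -0.600000000000000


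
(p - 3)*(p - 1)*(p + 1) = p^3 - 3*p^2 - p + 3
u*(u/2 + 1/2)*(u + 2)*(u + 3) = u^4/2 + 3*u^3 + 11*u^2/2 + 3*u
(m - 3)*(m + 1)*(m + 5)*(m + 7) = m^4 + 10*m^3 + 8*m^2 - 106*m - 105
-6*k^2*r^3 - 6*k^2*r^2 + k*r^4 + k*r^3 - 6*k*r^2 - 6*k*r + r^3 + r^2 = r*(-6*k + r)*(r + 1)*(k*r + 1)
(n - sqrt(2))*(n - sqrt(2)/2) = n^2 - 3*sqrt(2)*n/2 + 1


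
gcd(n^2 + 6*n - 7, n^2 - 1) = n - 1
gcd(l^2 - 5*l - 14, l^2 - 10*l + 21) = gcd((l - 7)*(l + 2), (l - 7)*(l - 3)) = l - 7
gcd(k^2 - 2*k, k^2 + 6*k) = k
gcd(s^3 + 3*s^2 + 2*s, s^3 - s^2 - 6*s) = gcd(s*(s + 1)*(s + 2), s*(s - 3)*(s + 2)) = s^2 + 2*s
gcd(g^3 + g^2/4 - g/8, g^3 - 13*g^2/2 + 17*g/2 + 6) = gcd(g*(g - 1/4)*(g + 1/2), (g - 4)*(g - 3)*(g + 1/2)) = g + 1/2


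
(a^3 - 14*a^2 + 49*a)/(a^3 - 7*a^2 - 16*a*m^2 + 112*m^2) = a*(a - 7)/(a^2 - 16*m^2)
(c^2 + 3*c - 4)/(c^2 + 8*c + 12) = (c^2 + 3*c - 4)/(c^2 + 8*c + 12)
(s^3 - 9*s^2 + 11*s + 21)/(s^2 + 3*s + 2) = (s^2 - 10*s + 21)/(s + 2)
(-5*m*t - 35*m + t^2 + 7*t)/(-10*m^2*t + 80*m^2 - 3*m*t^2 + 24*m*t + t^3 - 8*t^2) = (t + 7)/(2*m*t - 16*m + t^2 - 8*t)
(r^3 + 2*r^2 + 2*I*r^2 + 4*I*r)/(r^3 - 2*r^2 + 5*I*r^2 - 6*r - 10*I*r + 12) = r*(r + 2)/(r^2 + r*(-2 + 3*I) - 6*I)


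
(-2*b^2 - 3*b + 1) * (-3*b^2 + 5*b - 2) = 6*b^4 - b^3 - 14*b^2 + 11*b - 2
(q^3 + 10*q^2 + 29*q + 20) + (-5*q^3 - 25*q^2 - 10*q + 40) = -4*q^3 - 15*q^2 + 19*q + 60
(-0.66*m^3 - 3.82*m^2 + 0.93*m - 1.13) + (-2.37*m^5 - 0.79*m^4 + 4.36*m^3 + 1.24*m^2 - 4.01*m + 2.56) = -2.37*m^5 - 0.79*m^4 + 3.7*m^3 - 2.58*m^2 - 3.08*m + 1.43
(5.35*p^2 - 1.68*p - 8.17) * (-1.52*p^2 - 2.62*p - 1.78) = -8.132*p^4 - 11.4634*p^3 + 7.297*p^2 + 24.3958*p + 14.5426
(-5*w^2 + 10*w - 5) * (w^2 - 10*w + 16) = -5*w^4 + 60*w^3 - 185*w^2 + 210*w - 80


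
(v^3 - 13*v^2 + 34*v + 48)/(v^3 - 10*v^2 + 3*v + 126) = (v^2 - 7*v - 8)/(v^2 - 4*v - 21)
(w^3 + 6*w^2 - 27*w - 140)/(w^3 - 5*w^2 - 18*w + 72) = (w^2 + 2*w - 35)/(w^2 - 9*w + 18)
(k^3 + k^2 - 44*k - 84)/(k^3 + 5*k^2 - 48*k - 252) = (k + 2)/(k + 6)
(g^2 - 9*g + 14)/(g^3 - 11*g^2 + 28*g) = (g - 2)/(g*(g - 4))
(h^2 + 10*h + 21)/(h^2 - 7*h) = (h^2 + 10*h + 21)/(h*(h - 7))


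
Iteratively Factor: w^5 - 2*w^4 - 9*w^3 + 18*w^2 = (w)*(w^4 - 2*w^3 - 9*w^2 + 18*w) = w*(w - 2)*(w^3 - 9*w) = w^2*(w - 2)*(w^2 - 9) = w^2*(w - 2)*(w + 3)*(w - 3)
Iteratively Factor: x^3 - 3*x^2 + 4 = (x - 2)*(x^2 - x - 2) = (x - 2)^2*(x + 1)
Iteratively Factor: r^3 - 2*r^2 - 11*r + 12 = (r - 4)*(r^2 + 2*r - 3) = (r - 4)*(r - 1)*(r + 3)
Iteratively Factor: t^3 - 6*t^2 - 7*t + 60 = (t - 5)*(t^2 - t - 12) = (t - 5)*(t - 4)*(t + 3)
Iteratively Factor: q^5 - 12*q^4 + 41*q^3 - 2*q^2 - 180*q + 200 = (q - 5)*(q^4 - 7*q^3 + 6*q^2 + 28*q - 40) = (q - 5)*(q + 2)*(q^3 - 9*q^2 + 24*q - 20) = (q - 5)*(q - 2)*(q + 2)*(q^2 - 7*q + 10) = (q - 5)*(q - 2)^2*(q + 2)*(q - 5)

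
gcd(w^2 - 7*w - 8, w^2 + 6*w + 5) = w + 1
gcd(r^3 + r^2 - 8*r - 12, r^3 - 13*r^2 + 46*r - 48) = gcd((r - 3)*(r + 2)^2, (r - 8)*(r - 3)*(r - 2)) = r - 3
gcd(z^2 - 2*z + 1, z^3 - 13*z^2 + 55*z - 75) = 1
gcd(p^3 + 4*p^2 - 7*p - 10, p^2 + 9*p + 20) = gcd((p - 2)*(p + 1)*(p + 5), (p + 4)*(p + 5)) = p + 5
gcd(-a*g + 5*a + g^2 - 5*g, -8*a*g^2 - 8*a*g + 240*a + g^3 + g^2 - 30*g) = g - 5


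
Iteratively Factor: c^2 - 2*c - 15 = (c - 5)*(c + 3)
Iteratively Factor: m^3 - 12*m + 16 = (m - 2)*(m^2 + 2*m - 8) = (m - 2)^2*(m + 4)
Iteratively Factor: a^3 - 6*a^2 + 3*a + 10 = (a - 5)*(a^2 - a - 2) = (a - 5)*(a + 1)*(a - 2)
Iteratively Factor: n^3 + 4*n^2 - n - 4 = (n - 1)*(n^2 + 5*n + 4) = (n - 1)*(n + 4)*(n + 1)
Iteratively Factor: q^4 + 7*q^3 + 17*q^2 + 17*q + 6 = (q + 1)*(q^3 + 6*q^2 + 11*q + 6) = (q + 1)^2*(q^2 + 5*q + 6) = (q + 1)^2*(q + 3)*(q + 2)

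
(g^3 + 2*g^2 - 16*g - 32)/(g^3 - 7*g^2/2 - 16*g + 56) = 2*(g + 2)/(2*g - 7)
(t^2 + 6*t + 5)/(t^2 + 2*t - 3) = (t^2 + 6*t + 5)/(t^2 + 2*t - 3)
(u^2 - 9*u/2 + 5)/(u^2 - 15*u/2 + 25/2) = (u - 2)/(u - 5)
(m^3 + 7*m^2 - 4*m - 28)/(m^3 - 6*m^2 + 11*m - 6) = (m^2 + 9*m + 14)/(m^2 - 4*m + 3)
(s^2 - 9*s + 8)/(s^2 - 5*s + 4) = (s - 8)/(s - 4)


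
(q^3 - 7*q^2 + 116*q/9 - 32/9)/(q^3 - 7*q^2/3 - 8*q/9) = (3*q^2 - 13*q + 4)/(q*(3*q + 1))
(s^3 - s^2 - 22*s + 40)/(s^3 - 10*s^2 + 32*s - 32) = (s + 5)/(s - 4)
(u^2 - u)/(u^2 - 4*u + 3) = u/(u - 3)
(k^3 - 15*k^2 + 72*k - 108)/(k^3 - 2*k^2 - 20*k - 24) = (k^2 - 9*k + 18)/(k^2 + 4*k + 4)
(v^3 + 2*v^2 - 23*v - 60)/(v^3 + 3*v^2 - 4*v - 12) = (v^2 - v - 20)/(v^2 - 4)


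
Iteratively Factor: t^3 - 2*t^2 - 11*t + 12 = (t + 3)*(t^2 - 5*t + 4) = (t - 4)*(t + 3)*(t - 1)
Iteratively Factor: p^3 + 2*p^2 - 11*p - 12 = (p - 3)*(p^2 + 5*p + 4) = (p - 3)*(p + 4)*(p + 1)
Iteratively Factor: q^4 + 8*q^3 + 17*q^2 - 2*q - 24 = (q + 4)*(q^3 + 4*q^2 + q - 6) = (q + 2)*(q + 4)*(q^2 + 2*q - 3) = (q - 1)*(q + 2)*(q + 4)*(q + 3)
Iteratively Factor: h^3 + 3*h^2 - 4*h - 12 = (h + 3)*(h^2 - 4) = (h - 2)*(h + 3)*(h + 2)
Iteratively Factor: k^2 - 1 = (k - 1)*(k + 1)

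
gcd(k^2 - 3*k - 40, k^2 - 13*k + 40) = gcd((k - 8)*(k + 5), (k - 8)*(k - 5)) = k - 8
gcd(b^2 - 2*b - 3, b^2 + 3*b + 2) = b + 1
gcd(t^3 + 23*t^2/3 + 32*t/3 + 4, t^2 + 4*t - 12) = t + 6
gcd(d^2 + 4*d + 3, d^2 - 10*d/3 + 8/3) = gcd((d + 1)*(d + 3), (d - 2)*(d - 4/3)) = 1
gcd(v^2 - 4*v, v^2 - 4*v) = v^2 - 4*v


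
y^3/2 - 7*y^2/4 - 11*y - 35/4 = (y/2 + 1/2)*(y - 7)*(y + 5/2)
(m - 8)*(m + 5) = m^2 - 3*m - 40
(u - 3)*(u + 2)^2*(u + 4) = u^4 + 5*u^3 - 4*u^2 - 44*u - 48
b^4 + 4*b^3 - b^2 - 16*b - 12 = (b - 2)*(b + 1)*(b + 2)*(b + 3)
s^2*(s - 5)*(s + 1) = s^4 - 4*s^3 - 5*s^2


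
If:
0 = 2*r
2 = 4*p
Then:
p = 1/2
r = 0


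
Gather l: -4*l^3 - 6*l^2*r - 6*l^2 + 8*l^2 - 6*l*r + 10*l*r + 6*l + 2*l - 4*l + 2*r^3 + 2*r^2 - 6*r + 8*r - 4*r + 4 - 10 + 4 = -4*l^3 + l^2*(2 - 6*r) + l*(4*r + 4) + 2*r^3 + 2*r^2 - 2*r - 2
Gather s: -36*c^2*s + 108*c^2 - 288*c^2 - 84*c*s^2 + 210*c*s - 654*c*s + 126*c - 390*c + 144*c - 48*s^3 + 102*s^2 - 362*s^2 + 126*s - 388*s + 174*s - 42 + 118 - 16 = -180*c^2 - 120*c - 48*s^3 + s^2*(-84*c - 260) + s*(-36*c^2 - 444*c - 88) + 60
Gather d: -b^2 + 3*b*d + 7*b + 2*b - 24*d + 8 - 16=-b^2 + 9*b + d*(3*b - 24) - 8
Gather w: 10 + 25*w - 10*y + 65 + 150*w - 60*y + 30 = 175*w - 70*y + 105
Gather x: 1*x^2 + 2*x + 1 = x^2 + 2*x + 1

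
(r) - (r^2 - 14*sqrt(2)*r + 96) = -r^2 + r + 14*sqrt(2)*r - 96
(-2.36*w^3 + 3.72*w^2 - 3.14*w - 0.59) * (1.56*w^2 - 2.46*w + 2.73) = -3.6816*w^5 + 11.6088*w^4 - 20.4924*w^3 + 16.9596*w^2 - 7.1208*w - 1.6107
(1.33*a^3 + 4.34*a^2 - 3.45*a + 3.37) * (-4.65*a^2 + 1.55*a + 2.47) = -6.1845*a^5 - 18.1195*a^4 + 26.0546*a^3 - 10.2982*a^2 - 3.298*a + 8.3239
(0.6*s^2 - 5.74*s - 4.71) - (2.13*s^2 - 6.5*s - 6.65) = -1.53*s^2 + 0.76*s + 1.94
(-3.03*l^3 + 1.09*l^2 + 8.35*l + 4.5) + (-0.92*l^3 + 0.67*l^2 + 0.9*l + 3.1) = -3.95*l^3 + 1.76*l^2 + 9.25*l + 7.6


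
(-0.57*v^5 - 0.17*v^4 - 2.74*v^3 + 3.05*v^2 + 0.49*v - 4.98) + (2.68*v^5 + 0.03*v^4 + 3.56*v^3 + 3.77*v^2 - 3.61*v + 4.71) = 2.11*v^5 - 0.14*v^4 + 0.82*v^3 + 6.82*v^2 - 3.12*v - 0.27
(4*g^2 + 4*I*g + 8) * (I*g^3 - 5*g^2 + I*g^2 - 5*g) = 4*I*g^5 - 24*g^4 + 4*I*g^4 - 24*g^3 - 12*I*g^3 - 40*g^2 - 12*I*g^2 - 40*g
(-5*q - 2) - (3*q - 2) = -8*q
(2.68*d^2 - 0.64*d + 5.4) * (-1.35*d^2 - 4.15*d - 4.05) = -3.618*d^4 - 10.258*d^3 - 15.488*d^2 - 19.818*d - 21.87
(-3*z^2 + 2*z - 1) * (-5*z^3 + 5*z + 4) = 15*z^5 - 10*z^4 - 10*z^3 - 2*z^2 + 3*z - 4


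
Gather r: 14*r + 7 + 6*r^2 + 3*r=6*r^2 + 17*r + 7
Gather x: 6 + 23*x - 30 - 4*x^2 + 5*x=-4*x^2 + 28*x - 24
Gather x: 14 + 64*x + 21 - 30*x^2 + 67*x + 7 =-30*x^2 + 131*x + 42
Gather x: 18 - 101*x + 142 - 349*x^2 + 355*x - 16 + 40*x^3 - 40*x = 40*x^3 - 349*x^2 + 214*x + 144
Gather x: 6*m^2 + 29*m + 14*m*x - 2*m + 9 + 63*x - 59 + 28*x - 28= 6*m^2 + 27*m + x*(14*m + 91) - 78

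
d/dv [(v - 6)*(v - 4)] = 2*v - 10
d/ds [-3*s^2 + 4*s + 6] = 4 - 6*s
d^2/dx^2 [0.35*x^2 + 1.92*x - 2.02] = 0.700000000000000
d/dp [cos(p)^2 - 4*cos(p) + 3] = 2*(2 - cos(p))*sin(p)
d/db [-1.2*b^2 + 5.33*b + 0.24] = 5.33 - 2.4*b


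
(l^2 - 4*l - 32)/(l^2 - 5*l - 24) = (l + 4)/(l + 3)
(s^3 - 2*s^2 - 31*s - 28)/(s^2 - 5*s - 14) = (s^2 + 5*s + 4)/(s + 2)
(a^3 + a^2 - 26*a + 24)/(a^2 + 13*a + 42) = (a^2 - 5*a + 4)/(a + 7)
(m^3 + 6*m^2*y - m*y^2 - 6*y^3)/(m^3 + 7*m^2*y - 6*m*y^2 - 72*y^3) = (-m^2 + y^2)/(-m^2 - m*y + 12*y^2)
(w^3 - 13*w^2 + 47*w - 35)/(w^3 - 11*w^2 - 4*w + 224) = (w^2 - 6*w + 5)/(w^2 - 4*w - 32)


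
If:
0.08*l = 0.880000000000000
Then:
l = 11.00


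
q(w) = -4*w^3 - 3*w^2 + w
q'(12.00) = -1799.00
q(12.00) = -7332.00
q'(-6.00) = -395.00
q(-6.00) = 750.00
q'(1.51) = -35.42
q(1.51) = -19.10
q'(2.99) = -124.22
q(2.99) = -130.75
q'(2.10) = -64.52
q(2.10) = -48.17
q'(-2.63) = -66.22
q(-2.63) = 49.39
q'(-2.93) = -84.44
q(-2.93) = 71.93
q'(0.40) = -3.32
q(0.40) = -0.34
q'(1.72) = -44.82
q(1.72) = -27.51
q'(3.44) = -161.64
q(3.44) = -194.89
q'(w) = -12*w^2 - 6*w + 1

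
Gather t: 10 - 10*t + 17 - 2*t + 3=30 - 12*t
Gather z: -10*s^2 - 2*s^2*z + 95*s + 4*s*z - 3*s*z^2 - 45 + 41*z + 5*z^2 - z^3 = -10*s^2 + 95*s - z^3 + z^2*(5 - 3*s) + z*(-2*s^2 + 4*s + 41) - 45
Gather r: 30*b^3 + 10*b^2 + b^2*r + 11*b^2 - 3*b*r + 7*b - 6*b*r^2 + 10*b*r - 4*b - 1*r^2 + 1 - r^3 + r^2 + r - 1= 30*b^3 + 21*b^2 - 6*b*r^2 + 3*b - r^3 + r*(b^2 + 7*b + 1)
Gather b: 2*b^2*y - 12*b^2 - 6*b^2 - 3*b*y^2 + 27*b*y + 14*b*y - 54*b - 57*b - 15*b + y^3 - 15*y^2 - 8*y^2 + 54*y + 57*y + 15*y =b^2*(2*y - 18) + b*(-3*y^2 + 41*y - 126) + y^3 - 23*y^2 + 126*y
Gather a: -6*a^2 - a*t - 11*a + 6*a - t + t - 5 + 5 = -6*a^2 + a*(-t - 5)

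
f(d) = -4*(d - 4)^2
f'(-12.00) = 128.00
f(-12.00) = -1024.00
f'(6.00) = -16.00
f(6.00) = -16.00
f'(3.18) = 6.56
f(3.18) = -2.69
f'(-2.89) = 55.12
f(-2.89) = -189.89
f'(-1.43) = 43.44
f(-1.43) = -117.94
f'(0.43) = 28.56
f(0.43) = -50.98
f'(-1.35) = 42.80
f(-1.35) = -114.49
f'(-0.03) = 32.24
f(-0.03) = -64.96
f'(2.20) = 14.40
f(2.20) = -12.96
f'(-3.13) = 57.04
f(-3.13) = -203.35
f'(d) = 32 - 8*d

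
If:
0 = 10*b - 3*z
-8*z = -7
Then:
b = 21/80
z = 7/8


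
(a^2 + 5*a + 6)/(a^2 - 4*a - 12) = (a + 3)/(a - 6)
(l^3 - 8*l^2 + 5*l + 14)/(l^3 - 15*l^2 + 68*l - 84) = (l + 1)/(l - 6)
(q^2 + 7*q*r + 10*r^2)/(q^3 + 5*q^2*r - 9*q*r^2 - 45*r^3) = (q + 2*r)/(q^2 - 9*r^2)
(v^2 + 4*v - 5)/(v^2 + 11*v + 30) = (v - 1)/(v + 6)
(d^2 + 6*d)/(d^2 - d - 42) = d/(d - 7)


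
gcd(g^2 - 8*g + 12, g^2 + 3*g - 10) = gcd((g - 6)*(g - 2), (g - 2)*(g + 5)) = g - 2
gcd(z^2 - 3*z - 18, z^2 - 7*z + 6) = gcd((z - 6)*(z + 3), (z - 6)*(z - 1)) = z - 6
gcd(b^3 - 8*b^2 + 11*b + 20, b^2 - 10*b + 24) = b - 4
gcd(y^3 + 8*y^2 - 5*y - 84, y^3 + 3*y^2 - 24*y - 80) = y + 4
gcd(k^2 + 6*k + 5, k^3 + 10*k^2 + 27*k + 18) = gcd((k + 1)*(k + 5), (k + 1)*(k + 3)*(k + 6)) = k + 1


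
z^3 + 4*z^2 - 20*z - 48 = (z - 4)*(z + 2)*(z + 6)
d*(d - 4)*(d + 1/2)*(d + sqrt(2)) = d^4 - 7*d^3/2 + sqrt(2)*d^3 - 7*sqrt(2)*d^2/2 - 2*d^2 - 2*sqrt(2)*d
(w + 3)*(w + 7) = w^2 + 10*w + 21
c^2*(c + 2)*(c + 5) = c^4 + 7*c^3 + 10*c^2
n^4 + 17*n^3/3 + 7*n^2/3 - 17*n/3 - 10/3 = (n - 1)*(n + 2/3)*(n + 1)*(n + 5)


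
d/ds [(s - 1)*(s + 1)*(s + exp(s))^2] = (s + exp(s))*(2*(s - 1)*(s + 1)*(exp(s) + 1) + (s - 1)*(s + exp(s)) + (s + 1)*(s + exp(s)))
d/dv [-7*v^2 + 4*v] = 4 - 14*v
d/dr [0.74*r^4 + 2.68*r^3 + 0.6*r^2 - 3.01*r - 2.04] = 2.96*r^3 + 8.04*r^2 + 1.2*r - 3.01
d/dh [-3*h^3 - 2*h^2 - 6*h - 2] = -9*h^2 - 4*h - 6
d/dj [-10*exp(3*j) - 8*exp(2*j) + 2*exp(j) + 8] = (-30*exp(2*j) - 16*exp(j) + 2)*exp(j)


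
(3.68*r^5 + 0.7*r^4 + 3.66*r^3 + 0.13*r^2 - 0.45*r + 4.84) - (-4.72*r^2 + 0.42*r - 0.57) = 3.68*r^5 + 0.7*r^4 + 3.66*r^3 + 4.85*r^2 - 0.87*r + 5.41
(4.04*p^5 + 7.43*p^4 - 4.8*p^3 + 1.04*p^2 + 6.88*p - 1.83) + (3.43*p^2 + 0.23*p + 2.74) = 4.04*p^5 + 7.43*p^4 - 4.8*p^3 + 4.47*p^2 + 7.11*p + 0.91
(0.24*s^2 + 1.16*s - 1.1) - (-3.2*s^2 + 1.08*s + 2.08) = 3.44*s^2 + 0.0799999999999998*s - 3.18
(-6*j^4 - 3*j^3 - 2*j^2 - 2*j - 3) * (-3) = 18*j^4 + 9*j^3 + 6*j^2 + 6*j + 9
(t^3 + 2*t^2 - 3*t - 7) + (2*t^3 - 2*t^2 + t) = 3*t^3 - 2*t - 7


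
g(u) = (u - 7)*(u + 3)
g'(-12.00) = -28.00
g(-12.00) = 171.00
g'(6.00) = 8.00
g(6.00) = -9.00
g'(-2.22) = -8.44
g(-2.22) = -7.19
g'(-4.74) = -13.48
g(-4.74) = 20.43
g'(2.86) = 1.72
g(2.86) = -24.26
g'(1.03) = -1.94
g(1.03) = -24.06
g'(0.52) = -2.96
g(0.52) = -22.81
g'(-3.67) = -11.34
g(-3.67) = 7.15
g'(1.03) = -1.94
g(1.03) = -24.06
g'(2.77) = 1.54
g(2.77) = -24.41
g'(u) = 2*u - 4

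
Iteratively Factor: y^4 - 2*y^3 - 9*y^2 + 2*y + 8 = (y - 1)*(y^3 - y^2 - 10*y - 8) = (y - 4)*(y - 1)*(y^2 + 3*y + 2) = (y - 4)*(y - 1)*(y + 1)*(y + 2)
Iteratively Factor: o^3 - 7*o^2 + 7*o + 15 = (o + 1)*(o^2 - 8*o + 15) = (o - 3)*(o + 1)*(o - 5)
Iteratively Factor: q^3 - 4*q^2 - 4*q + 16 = (q - 4)*(q^2 - 4) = (q - 4)*(q + 2)*(q - 2)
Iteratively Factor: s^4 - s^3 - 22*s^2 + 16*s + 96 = (s - 4)*(s^3 + 3*s^2 - 10*s - 24) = (s - 4)*(s + 2)*(s^2 + s - 12) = (s - 4)*(s + 2)*(s + 4)*(s - 3)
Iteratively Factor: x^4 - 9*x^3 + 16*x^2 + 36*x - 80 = (x - 2)*(x^3 - 7*x^2 + 2*x + 40) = (x - 4)*(x - 2)*(x^2 - 3*x - 10) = (x - 5)*(x - 4)*(x - 2)*(x + 2)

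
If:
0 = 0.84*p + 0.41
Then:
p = -0.49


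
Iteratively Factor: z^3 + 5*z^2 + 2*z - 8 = (z + 4)*(z^2 + z - 2) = (z + 2)*(z + 4)*(z - 1)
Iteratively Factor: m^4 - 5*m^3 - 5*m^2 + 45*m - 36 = (m + 3)*(m^3 - 8*m^2 + 19*m - 12) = (m - 1)*(m + 3)*(m^2 - 7*m + 12) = (m - 3)*(m - 1)*(m + 3)*(m - 4)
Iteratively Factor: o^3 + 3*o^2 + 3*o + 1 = (o + 1)*(o^2 + 2*o + 1) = (o + 1)^2*(o + 1)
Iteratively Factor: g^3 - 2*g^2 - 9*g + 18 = (g + 3)*(g^2 - 5*g + 6) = (g - 3)*(g + 3)*(g - 2)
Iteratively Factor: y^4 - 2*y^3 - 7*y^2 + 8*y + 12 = (y + 1)*(y^3 - 3*y^2 - 4*y + 12) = (y + 1)*(y + 2)*(y^2 - 5*y + 6) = (y - 3)*(y + 1)*(y + 2)*(y - 2)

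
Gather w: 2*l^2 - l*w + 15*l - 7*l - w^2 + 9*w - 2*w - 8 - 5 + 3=2*l^2 + 8*l - w^2 + w*(7 - l) - 10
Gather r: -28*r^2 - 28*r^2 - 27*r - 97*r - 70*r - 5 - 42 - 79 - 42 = -56*r^2 - 194*r - 168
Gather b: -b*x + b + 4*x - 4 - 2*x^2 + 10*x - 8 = b*(1 - x) - 2*x^2 + 14*x - 12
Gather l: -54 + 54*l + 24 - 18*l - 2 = 36*l - 32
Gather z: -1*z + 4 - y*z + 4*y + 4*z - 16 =4*y + z*(3 - y) - 12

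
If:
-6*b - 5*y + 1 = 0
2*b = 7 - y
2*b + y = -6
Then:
No Solution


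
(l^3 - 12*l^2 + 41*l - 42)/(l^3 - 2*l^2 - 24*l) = (-l^3 + 12*l^2 - 41*l + 42)/(l*(-l^2 + 2*l + 24))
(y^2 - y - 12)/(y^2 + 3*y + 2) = (y^2 - y - 12)/(y^2 + 3*y + 2)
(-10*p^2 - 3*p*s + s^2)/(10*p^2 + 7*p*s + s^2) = (-5*p + s)/(5*p + s)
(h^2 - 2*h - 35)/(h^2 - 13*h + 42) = (h + 5)/(h - 6)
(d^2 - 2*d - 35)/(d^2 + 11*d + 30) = (d - 7)/(d + 6)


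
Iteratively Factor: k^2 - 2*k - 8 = (k - 4)*(k + 2)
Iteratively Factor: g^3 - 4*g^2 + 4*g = (g - 2)*(g^2 - 2*g) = (g - 2)^2*(g)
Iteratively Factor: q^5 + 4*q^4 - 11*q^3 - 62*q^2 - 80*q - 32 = (q + 4)*(q^4 - 11*q^2 - 18*q - 8) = (q + 1)*(q + 4)*(q^3 - q^2 - 10*q - 8) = (q + 1)*(q + 2)*(q + 4)*(q^2 - 3*q - 4) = (q + 1)^2*(q + 2)*(q + 4)*(q - 4)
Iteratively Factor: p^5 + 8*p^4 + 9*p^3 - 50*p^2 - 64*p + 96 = (p + 4)*(p^4 + 4*p^3 - 7*p^2 - 22*p + 24) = (p + 4)^2*(p^3 - 7*p + 6) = (p - 2)*(p + 4)^2*(p^2 + 2*p - 3) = (p - 2)*(p + 3)*(p + 4)^2*(p - 1)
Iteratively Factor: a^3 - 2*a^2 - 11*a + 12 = (a + 3)*(a^2 - 5*a + 4) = (a - 1)*(a + 3)*(a - 4)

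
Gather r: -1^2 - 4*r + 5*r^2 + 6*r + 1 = 5*r^2 + 2*r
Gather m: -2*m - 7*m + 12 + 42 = 54 - 9*m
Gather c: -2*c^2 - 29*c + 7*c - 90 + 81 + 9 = -2*c^2 - 22*c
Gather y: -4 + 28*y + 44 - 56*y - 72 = -28*y - 32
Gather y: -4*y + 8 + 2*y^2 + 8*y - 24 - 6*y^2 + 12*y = -4*y^2 + 16*y - 16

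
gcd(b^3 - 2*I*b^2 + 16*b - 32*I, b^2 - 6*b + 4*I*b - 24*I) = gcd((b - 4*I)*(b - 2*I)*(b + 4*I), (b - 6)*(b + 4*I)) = b + 4*I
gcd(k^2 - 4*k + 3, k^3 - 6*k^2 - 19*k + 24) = k - 1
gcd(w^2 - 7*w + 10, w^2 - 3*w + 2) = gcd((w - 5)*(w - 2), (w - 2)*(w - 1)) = w - 2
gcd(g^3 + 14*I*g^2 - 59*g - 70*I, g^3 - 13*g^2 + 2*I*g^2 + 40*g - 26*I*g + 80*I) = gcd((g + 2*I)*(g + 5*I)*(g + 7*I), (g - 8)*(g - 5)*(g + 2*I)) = g + 2*I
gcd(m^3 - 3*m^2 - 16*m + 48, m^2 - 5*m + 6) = m - 3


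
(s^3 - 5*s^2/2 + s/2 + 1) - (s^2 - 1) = s^3 - 7*s^2/2 + s/2 + 2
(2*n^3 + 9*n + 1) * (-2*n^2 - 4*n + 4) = -4*n^5 - 8*n^4 - 10*n^3 - 38*n^2 + 32*n + 4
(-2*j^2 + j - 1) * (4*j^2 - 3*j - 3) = -8*j^4 + 10*j^3 - j^2 + 3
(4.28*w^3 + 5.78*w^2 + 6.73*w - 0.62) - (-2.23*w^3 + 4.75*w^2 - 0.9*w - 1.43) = 6.51*w^3 + 1.03*w^2 + 7.63*w + 0.81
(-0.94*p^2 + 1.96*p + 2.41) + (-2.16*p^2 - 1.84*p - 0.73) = -3.1*p^2 + 0.12*p + 1.68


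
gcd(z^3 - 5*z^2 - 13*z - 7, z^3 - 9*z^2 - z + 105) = z - 7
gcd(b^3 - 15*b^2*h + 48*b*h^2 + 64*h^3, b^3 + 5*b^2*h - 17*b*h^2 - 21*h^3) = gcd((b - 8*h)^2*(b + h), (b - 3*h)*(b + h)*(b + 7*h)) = b + h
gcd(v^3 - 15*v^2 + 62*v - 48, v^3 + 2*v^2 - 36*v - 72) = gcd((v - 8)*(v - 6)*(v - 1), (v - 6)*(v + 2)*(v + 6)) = v - 6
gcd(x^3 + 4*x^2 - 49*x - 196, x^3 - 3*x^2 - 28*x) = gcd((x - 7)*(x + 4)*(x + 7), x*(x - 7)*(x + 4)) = x^2 - 3*x - 28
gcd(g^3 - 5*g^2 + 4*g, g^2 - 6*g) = g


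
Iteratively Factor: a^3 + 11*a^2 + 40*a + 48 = (a + 4)*(a^2 + 7*a + 12) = (a + 3)*(a + 4)*(a + 4)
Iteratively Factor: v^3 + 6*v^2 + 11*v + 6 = (v + 3)*(v^2 + 3*v + 2) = (v + 2)*(v + 3)*(v + 1)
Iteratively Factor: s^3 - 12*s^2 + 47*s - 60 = (s - 5)*(s^2 - 7*s + 12) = (s - 5)*(s - 3)*(s - 4)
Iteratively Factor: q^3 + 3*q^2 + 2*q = (q + 1)*(q^2 + 2*q) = q*(q + 1)*(q + 2)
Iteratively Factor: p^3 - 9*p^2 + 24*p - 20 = (p - 2)*(p^2 - 7*p + 10) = (p - 2)^2*(p - 5)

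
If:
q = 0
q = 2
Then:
No Solution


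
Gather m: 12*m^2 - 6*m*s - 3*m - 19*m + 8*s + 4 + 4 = 12*m^2 + m*(-6*s - 22) + 8*s + 8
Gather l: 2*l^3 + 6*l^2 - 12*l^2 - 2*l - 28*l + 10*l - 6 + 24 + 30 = 2*l^3 - 6*l^2 - 20*l + 48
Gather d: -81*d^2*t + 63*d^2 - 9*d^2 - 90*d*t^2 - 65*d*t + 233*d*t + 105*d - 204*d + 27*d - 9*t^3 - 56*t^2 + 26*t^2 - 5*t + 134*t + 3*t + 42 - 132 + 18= d^2*(54 - 81*t) + d*(-90*t^2 + 168*t - 72) - 9*t^3 - 30*t^2 + 132*t - 72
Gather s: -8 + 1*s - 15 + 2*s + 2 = 3*s - 21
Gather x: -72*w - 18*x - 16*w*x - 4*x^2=-72*w - 4*x^2 + x*(-16*w - 18)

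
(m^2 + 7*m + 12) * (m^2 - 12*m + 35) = m^4 - 5*m^3 - 37*m^2 + 101*m + 420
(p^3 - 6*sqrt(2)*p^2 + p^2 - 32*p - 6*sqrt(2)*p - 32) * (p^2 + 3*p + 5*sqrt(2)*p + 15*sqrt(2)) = p^5 - sqrt(2)*p^4 + 4*p^4 - 89*p^3 - 4*sqrt(2)*p^3 - 368*p^2 - 163*sqrt(2)*p^2 - 640*sqrt(2)*p - 276*p - 480*sqrt(2)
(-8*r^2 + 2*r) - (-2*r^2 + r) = -6*r^2 + r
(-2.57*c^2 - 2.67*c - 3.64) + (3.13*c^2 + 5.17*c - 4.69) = 0.56*c^2 + 2.5*c - 8.33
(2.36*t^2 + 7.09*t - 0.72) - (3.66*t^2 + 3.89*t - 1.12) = -1.3*t^2 + 3.2*t + 0.4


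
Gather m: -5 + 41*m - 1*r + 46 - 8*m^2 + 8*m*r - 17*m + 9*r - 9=-8*m^2 + m*(8*r + 24) + 8*r + 32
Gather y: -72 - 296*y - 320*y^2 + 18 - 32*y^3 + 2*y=-32*y^3 - 320*y^2 - 294*y - 54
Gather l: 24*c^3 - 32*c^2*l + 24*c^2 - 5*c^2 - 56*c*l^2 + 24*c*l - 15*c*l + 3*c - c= 24*c^3 + 19*c^2 - 56*c*l^2 + 2*c + l*(-32*c^2 + 9*c)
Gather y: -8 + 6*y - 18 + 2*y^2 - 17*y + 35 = 2*y^2 - 11*y + 9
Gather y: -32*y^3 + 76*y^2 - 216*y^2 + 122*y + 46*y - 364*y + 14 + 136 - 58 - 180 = -32*y^3 - 140*y^2 - 196*y - 88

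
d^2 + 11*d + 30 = (d + 5)*(d + 6)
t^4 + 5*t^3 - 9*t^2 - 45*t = t*(t - 3)*(t + 3)*(t + 5)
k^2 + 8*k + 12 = (k + 2)*(k + 6)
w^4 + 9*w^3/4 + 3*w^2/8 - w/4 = w*(w - 1/4)*(w + 1/2)*(w + 2)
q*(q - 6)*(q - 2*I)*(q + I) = q^4 - 6*q^3 - I*q^3 + 2*q^2 + 6*I*q^2 - 12*q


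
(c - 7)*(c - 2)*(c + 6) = c^3 - 3*c^2 - 40*c + 84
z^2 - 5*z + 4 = (z - 4)*(z - 1)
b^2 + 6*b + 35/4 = (b + 5/2)*(b + 7/2)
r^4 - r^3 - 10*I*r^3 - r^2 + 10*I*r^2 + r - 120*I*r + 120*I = (r - 1)*(r - 8*I)*(r - 5*I)*(r + 3*I)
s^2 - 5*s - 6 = (s - 6)*(s + 1)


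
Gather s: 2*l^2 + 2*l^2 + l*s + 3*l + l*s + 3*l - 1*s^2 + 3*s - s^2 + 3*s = 4*l^2 + 6*l - 2*s^2 + s*(2*l + 6)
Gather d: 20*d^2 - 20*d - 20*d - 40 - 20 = 20*d^2 - 40*d - 60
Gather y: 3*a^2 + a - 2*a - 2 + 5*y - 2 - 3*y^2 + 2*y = 3*a^2 - a - 3*y^2 + 7*y - 4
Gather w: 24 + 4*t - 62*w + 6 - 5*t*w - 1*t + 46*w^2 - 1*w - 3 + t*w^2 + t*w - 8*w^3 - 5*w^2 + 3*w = 3*t - 8*w^3 + w^2*(t + 41) + w*(-4*t - 60) + 27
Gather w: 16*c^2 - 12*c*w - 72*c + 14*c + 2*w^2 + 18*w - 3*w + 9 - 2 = 16*c^2 - 58*c + 2*w^2 + w*(15 - 12*c) + 7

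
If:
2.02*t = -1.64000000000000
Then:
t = -0.81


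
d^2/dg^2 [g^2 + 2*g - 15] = 2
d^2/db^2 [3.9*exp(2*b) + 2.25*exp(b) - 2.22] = (15.6*exp(b) + 2.25)*exp(b)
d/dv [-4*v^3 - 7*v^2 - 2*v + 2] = -12*v^2 - 14*v - 2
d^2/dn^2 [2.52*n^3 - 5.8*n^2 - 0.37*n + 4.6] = 15.12*n - 11.6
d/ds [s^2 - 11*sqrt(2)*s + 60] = 2*s - 11*sqrt(2)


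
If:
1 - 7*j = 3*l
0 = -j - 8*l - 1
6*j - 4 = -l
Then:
No Solution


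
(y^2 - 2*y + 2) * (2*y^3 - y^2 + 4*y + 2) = 2*y^5 - 5*y^4 + 10*y^3 - 8*y^2 + 4*y + 4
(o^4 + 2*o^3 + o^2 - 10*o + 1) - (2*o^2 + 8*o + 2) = o^4 + 2*o^3 - o^2 - 18*o - 1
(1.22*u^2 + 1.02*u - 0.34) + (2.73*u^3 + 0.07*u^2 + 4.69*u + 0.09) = 2.73*u^3 + 1.29*u^2 + 5.71*u - 0.25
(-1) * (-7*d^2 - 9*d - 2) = 7*d^2 + 9*d + 2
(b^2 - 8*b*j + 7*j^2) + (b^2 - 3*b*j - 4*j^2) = 2*b^2 - 11*b*j + 3*j^2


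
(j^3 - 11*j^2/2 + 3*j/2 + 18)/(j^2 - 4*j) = j - 3/2 - 9/(2*j)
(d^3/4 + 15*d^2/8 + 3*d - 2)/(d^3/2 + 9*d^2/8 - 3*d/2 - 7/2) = (2*d^3 + 15*d^2 + 24*d - 16)/(4*d^3 + 9*d^2 - 12*d - 28)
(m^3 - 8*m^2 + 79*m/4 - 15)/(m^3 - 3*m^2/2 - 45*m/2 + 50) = (m - 3/2)/(m + 5)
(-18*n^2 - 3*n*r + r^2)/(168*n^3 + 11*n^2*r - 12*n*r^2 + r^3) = (-6*n + r)/(56*n^2 - 15*n*r + r^2)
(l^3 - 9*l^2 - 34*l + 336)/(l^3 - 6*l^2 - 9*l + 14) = (l^2 - 2*l - 48)/(l^2 + l - 2)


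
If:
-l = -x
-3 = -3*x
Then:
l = 1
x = 1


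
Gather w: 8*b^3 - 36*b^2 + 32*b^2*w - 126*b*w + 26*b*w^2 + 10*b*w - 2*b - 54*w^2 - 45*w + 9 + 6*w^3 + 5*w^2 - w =8*b^3 - 36*b^2 - 2*b + 6*w^3 + w^2*(26*b - 49) + w*(32*b^2 - 116*b - 46) + 9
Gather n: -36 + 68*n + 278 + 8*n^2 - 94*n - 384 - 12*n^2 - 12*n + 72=-4*n^2 - 38*n - 70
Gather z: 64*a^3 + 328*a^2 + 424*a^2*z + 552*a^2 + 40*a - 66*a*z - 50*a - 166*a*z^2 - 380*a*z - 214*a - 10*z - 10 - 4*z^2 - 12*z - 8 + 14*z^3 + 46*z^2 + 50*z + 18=64*a^3 + 880*a^2 - 224*a + 14*z^3 + z^2*(42 - 166*a) + z*(424*a^2 - 446*a + 28)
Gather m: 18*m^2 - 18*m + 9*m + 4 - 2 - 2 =18*m^2 - 9*m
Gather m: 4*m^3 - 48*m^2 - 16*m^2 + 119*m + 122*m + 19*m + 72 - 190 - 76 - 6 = 4*m^3 - 64*m^2 + 260*m - 200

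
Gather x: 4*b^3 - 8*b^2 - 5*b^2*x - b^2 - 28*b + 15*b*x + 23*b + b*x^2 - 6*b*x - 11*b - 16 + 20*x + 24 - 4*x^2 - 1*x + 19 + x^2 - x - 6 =4*b^3 - 9*b^2 - 16*b + x^2*(b - 3) + x*(-5*b^2 + 9*b + 18) + 21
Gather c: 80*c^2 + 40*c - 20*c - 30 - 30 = 80*c^2 + 20*c - 60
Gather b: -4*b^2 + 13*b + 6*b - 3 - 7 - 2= -4*b^2 + 19*b - 12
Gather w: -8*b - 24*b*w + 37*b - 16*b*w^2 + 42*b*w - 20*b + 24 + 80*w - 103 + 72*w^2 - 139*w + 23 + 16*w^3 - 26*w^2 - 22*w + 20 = 9*b + 16*w^3 + w^2*(46 - 16*b) + w*(18*b - 81) - 36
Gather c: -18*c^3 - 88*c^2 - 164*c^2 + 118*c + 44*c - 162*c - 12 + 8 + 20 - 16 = -18*c^3 - 252*c^2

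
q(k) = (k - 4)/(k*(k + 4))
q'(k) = -(k - 4)/(k*(k + 4)^2) + 1/(k*(k + 4)) - (k - 4)/(k^2*(k + 4))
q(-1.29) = 1.51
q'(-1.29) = 0.33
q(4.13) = 0.00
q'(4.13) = 0.03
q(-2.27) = 1.60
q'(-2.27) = -0.47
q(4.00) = 0.00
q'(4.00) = 0.03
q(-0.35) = 3.41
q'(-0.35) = 8.01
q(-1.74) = 1.46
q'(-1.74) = -0.06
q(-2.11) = 1.53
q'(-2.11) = -0.34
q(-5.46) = -1.19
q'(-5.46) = -0.90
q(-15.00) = -0.12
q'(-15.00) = -0.01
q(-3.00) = 2.33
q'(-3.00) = -1.89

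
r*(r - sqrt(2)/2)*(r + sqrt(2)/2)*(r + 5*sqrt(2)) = r^4 + 5*sqrt(2)*r^3 - r^2/2 - 5*sqrt(2)*r/2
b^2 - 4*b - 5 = (b - 5)*(b + 1)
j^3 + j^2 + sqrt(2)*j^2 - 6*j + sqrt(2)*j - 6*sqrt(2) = (j - 2)*(j + 3)*(j + sqrt(2))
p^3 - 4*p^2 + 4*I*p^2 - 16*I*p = p*(p - 4)*(p + 4*I)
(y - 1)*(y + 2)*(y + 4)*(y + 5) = y^4 + 10*y^3 + 27*y^2 + 2*y - 40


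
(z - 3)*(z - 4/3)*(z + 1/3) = z^3 - 4*z^2 + 23*z/9 + 4/3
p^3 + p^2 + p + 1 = (p + 1)*(p - I)*(p + I)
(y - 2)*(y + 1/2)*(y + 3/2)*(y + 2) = y^4 + 2*y^3 - 13*y^2/4 - 8*y - 3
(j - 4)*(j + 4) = j^2 - 16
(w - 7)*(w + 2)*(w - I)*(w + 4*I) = w^4 - 5*w^3 + 3*I*w^3 - 10*w^2 - 15*I*w^2 - 20*w - 42*I*w - 56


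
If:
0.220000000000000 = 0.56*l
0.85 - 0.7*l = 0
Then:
No Solution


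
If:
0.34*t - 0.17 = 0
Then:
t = 0.50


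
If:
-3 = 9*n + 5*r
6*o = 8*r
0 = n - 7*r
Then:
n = -21/68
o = -1/17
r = -3/68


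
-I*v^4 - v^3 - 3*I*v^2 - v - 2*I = (v - 2*I)*(v - I)*(v + I)*(-I*v + 1)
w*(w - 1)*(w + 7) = w^3 + 6*w^2 - 7*w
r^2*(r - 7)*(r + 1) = r^4 - 6*r^3 - 7*r^2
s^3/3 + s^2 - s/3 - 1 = (s/3 + 1)*(s - 1)*(s + 1)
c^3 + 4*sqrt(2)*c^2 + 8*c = c*(c + 2*sqrt(2))^2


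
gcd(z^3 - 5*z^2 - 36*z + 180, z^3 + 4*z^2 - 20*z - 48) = z + 6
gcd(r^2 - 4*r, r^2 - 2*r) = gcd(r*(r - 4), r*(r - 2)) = r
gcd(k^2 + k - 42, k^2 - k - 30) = k - 6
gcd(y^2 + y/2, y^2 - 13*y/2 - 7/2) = y + 1/2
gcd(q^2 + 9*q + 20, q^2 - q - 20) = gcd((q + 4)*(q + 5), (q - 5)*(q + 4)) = q + 4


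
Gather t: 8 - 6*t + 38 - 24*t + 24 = 70 - 30*t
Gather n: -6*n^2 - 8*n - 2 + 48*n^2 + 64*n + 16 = 42*n^2 + 56*n + 14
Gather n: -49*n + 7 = 7 - 49*n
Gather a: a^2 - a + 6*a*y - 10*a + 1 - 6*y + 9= a^2 + a*(6*y - 11) - 6*y + 10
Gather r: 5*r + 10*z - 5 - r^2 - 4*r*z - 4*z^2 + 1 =-r^2 + r*(5 - 4*z) - 4*z^2 + 10*z - 4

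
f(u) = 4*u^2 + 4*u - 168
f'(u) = 8*u + 4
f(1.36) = -155.16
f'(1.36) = 14.88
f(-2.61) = -151.19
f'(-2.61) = -16.88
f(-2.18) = -157.71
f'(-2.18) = -13.44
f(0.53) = -164.76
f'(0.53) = 8.24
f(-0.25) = -168.75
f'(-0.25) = 2.00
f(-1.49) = -165.08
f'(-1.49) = -7.92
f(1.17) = -157.84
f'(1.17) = 13.36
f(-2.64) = -150.68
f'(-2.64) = -17.12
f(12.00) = 456.00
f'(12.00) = 100.00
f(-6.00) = -48.00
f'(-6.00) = -44.00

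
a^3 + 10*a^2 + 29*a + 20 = (a + 1)*(a + 4)*(a + 5)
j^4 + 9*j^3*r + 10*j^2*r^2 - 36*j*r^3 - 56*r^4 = (j - 2*r)*(j + 2*r)^2*(j + 7*r)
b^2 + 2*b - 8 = (b - 2)*(b + 4)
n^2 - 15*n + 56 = (n - 8)*(n - 7)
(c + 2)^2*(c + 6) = c^3 + 10*c^2 + 28*c + 24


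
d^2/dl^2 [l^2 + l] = 2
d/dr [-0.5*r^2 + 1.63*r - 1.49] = 1.63 - 1.0*r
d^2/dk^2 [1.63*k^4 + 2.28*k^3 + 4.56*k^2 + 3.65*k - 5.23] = 19.56*k^2 + 13.68*k + 9.12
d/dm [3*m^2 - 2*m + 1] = 6*m - 2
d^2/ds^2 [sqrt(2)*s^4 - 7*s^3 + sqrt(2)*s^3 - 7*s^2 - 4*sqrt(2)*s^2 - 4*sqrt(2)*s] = 12*sqrt(2)*s^2 - 42*s + 6*sqrt(2)*s - 14 - 8*sqrt(2)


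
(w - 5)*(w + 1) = w^2 - 4*w - 5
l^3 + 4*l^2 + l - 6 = (l - 1)*(l + 2)*(l + 3)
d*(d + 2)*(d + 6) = d^3 + 8*d^2 + 12*d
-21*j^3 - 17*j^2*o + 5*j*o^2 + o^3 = (-3*j + o)*(j + o)*(7*j + o)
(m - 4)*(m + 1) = m^2 - 3*m - 4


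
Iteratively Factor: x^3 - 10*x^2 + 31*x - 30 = (x - 5)*(x^2 - 5*x + 6) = (x - 5)*(x - 2)*(x - 3)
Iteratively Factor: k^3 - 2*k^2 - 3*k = (k + 1)*(k^2 - 3*k) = (k - 3)*(k + 1)*(k)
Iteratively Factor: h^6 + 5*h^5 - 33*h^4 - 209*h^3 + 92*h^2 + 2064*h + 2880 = (h - 5)*(h^5 + 10*h^4 + 17*h^3 - 124*h^2 - 528*h - 576) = (h - 5)*(h - 4)*(h^4 + 14*h^3 + 73*h^2 + 168*h + 144) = (h - 5)*(h - 4)*(h + 4)*(h^3 + 10*h^2 + 33*h + 36) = (h - 5)*(h - 4)*(h + 3)*(h + 4)*(h^2 + 7*h + 12) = (h - 5)*(h - 4)*(h + 3)*(h + 4)^2*(h + 3)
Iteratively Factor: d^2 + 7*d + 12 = (d + 4)*(d + 3)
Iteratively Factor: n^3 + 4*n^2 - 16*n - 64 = (n + 4)*(n^2 - 16) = (n - 4)*(n + 4)*(n + 4)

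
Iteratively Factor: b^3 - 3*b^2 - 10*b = (b)*(b^2 - 3*b - 10) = b*(b - 5)*(b + 2)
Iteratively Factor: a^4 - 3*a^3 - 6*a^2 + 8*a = (a + 2)*(a^3 - 5*a^2 + 4*a) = a*(a + 2)*(a^2 - 5*a + 4) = a*(a - 4)*(a + 2)*(a - 1)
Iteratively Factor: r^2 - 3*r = (r)*(r - 3)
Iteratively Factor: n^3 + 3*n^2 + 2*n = (n + 2)*(n^2 + n) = n*(n + 2)*(n + 1)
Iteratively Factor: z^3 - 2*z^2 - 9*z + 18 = (z - 3)*(z^2 + z - 6) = (z - 3)*(z + 3)*(z - 2)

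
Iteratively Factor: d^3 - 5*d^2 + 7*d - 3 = (d - 1)*(d^2 - 4*d + 3) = (d - 3)*(d - 1)*(d - 1)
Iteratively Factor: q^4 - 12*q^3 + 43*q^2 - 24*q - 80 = (q - 4)*(q^3 - 8*q^2 + 11*q + 20) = (q - 5)*(q - 4)*(q^2 - 3*q - 4) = (q - 5)*(q - 4)^2*(q + 1)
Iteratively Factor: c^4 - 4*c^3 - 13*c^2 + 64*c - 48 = (c - 3)*(c^3 - c^2 - 16*c + 16) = (c - 4)*(c - 3)*(c^2 + 3*c - 4) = (c - 4)*(c - 3)*(c - 1)*(c + 4)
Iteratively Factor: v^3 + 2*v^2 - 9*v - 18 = (v - 3)*(v^2 + 5*v + 6) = (v - 3)*(v + 3)*(v + 2)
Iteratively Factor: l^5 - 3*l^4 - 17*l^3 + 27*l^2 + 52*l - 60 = (l + 3)*(l^4 - 6*l^3 + l^2 + 24*l - 20) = (l - 2)*(l + 3)*(l^3 - 4*l^2 - 7*l + 10) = (l - 2)*(l + 2)*(l + 3)*(l^2 - 6*l + 5) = (l - 5)*(l - 2)*(l + 2)*(l + 3)*(l - 1)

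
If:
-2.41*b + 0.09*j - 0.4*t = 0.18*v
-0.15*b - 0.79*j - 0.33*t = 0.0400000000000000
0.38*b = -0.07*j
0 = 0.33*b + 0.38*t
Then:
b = 0.01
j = -0.05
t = -0.01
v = -0.13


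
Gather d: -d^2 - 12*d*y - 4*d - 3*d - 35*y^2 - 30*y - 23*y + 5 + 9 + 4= -d^2 + d*(-12*y - 7) - 35*y^2 - 53*y + 18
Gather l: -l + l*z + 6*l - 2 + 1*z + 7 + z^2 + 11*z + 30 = l*(z + 5) + z^2 + 12*z + 35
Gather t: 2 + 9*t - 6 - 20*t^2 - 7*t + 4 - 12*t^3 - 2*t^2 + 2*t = -12*t^3 - 22*t^2 + 4*t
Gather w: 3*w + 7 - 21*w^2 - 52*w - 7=-21*w^2 - 49*w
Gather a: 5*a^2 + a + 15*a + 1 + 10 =5*a^2 + 16*a + 11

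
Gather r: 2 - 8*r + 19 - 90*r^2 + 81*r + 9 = -90*r^2 + 73*r + 30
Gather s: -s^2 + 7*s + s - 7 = -s^2 + 8*s - 7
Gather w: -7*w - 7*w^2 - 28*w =-7*w^2 - 35*w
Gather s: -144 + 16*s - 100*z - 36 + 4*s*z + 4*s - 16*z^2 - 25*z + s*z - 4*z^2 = s*(5*z + 20) - 20*z^2 - 125*z - 180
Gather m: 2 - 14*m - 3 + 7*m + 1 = -7*m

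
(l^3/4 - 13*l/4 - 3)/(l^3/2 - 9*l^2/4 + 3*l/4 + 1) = (l^2 + 4*l + 3)/(2*l^2 - l - 1)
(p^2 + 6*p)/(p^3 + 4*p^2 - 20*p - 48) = p/(p^2 - 2*p - 8)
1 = 1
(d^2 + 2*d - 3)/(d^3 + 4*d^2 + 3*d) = (d - 1)/(d*(d + 1))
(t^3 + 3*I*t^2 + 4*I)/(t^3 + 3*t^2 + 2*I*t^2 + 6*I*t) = (t^2 + I*t + 2)/(t*(t + 3))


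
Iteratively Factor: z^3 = (z)*(z^2) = z^2*(z)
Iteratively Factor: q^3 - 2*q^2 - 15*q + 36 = (q - 3)*(q^2 + q - 12) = (q - 3)*(q + 4)*(q - 3)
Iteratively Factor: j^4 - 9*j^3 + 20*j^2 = (j)*(j^3 - 9*j^2 + 20*j) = j*(j - 4)*(j^2 - 5*j) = j^2*(j - 4)*(j - 5)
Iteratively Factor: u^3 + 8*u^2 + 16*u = (u + 4)*(u^2 + 4*u) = (u + 4)^2*(u)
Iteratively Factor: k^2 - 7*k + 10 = (k - 2)*(k - 5)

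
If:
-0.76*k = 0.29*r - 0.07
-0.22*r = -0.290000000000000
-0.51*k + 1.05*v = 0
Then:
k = -0.41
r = 1.32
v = -0.20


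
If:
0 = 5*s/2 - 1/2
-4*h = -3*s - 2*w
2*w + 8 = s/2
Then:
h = -73/40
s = 1/5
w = -79/20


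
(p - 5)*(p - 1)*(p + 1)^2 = p^4 - 4*p^3 - 6*p^2 + 4*p + 5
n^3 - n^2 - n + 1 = (n - 1)^2*(n + 1)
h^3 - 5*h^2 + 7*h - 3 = (h - 3)*(h - 1)^2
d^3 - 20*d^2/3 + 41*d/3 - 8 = (d - 3)*(d - 8/3)*(d - 1)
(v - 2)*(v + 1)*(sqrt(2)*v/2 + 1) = sqrt(2)*v^3/2 - sqrt(2)*v^2/2 + v^2 - sqrt(2)*v - v - 2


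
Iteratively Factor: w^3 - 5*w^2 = (w)*(w^2 - 5*w) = w^2*(w - 5)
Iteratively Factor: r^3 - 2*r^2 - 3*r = (r)*(r^2 - 2*r - 3) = r*(r + 1)*(r - 3)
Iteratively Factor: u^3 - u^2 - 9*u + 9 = (u - 1)*(u^2 - 9) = (u - 3)*(u - 1)*(u + 3)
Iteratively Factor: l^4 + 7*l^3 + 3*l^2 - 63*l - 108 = (l + 4)*(l^3 + 3*l^2 - 9*l - 27) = (l - 3)*(l + 4)*(l^2 + 6*l + 9) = (l - 3)*(l + 3)*(l + 4)*(l + 3)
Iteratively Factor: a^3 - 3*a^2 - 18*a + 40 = (a - 5)*(a^2 + 2*a - 8) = (a - 5)*(a + 4)*(a - 2)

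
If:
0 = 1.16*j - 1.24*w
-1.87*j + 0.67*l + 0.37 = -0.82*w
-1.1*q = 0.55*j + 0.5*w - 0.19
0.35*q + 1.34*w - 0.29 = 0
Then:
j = 0.25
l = -0.15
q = -0.06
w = 0.23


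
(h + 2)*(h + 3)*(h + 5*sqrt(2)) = h^3 + 5*h^2 + 5*sqrt(2)*h^2 + 6*h + 25*sqrt(2)*h + 30*sqrt(2)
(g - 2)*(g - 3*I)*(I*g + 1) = I*g^3 + 4*g^2 - 2*I*g^2 - 8*g - 3*I*g + 6*I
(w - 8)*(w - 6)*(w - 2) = w^3 - 16*w^2 + 76*w - 96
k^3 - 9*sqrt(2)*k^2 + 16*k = k*(k - 8*sqrt(2))*(k - sqrt(2))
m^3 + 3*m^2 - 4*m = m*(m - 1)*(m + 4)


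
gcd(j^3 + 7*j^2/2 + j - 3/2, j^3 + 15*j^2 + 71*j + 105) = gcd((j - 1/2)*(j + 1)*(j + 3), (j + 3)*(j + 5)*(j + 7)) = j + 3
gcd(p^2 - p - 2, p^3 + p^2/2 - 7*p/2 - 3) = p^2 - p - 2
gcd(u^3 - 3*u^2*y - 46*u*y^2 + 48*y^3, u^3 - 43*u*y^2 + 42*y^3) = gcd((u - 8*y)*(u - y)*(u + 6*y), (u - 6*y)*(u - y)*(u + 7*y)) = -u + y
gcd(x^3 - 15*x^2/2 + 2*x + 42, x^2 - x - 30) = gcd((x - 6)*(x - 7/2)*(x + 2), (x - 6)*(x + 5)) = x - 6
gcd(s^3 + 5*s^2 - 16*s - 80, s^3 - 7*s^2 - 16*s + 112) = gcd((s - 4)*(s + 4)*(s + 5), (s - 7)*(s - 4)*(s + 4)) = s^2 - 16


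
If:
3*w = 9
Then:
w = 3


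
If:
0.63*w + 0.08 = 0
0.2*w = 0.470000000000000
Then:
No Solution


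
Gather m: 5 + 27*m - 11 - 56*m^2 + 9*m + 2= -56*m^2 + 36*m - 4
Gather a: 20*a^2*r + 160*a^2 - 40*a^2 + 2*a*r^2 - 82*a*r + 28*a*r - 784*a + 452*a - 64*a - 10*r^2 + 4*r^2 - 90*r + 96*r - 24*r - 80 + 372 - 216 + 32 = a^2*(20*r + 120) + a*(2*r^2 - 54*r - 396) - 6*r^2 - 18*r + 108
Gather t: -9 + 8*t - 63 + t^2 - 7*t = t^2 + t - 72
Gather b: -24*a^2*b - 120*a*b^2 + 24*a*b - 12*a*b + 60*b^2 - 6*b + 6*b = b^2*(60 - 120*a) + b*(-24*a^2 + 12*a)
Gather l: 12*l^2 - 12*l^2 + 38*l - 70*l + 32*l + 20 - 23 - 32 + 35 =0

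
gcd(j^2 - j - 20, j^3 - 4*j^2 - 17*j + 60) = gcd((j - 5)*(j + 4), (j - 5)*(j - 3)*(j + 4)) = j^2 - j - 20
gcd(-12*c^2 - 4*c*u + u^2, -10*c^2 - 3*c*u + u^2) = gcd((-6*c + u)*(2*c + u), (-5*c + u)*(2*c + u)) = 2*c + u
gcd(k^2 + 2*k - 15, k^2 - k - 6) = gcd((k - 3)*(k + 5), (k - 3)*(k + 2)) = k - 3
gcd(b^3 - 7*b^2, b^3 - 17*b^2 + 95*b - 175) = b - 7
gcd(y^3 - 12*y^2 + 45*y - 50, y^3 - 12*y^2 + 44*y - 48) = y - 2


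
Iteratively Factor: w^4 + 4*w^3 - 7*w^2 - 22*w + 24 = (w - 2)*(w^3 + 6*w^2 + 5*w - 12) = (w - 2)*(w + 4)*(w^2 + 2*w - 3) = (w - 2)*(w + 3)*(w + 4)*(w - 1)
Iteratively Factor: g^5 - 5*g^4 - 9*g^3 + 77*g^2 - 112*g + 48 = (g - 3)*(g^4 - 2*g^3 - 15*g^2 + 32*g - 16) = (g - 4)*(g - 3)*(g^3 + 2*g^2 - 7*g + 4) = (g - 4)*(g - 3)*(g + 4)*(g^2 - 2*g + 1) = (g - 4)*(g - 3)*(g - 1)*(g + 4)*(g - 1)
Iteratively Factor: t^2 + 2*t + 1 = (t + 1)*(t + 1)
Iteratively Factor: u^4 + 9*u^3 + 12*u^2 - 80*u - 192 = (u + 4)*(u^3 + 5*u^2 - 8*u - 48) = (u + 4)^2*(u^2 + u - 12) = (u + 4)^3*(u - 3)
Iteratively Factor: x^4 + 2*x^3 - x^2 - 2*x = (x)*(x^3 + 2*x^2 - x - 2) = x*(x - 1)*(x^2 + 3*x + 2) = x*(x - 1)*(x + 1)*(x + 2)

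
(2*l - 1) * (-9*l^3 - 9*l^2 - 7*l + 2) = -18*l^4 - 9*l^3 - 5*l^2 + 11*l - 2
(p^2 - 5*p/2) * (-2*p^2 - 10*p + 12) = -2*p^4 - 5*p^3 + 37*p^2 - 30*p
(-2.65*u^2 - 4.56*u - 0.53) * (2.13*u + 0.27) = -5.6445*u^3 - 10.4283*u^2 - 2.3601*u - 0.1431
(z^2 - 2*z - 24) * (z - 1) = z^3 - 3*z^2 - 22*z + 24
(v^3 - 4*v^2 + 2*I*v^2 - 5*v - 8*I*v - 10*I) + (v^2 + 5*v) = v^3 - 3*v^2 + 2*I*v^2 - 8*I*v - 10*I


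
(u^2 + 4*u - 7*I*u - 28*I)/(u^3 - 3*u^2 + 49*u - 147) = (u + 4)/(u^2 + u*(-3 + 7*I) - 21*I)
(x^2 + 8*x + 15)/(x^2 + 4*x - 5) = (x + 3)/(x - 1)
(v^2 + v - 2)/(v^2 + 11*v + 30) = (v^2 + v - 2)/(v^2 + 11*v + 30)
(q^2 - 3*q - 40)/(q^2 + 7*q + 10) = (q - 8)/(q + 2)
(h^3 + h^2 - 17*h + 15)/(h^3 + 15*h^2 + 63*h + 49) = (h^3 + h^2 - 17*h + 15)/(h^3 + 15*h^2 + 63*h + 49)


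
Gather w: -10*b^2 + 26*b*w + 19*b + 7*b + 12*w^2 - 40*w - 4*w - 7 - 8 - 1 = -10*b^2 + 26*b + 12*w^2 + w*(26*b - 44) - 16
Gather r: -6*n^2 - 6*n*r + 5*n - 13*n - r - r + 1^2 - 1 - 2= -6*n^2 - 8*n + r*(-6*n - 2) - 2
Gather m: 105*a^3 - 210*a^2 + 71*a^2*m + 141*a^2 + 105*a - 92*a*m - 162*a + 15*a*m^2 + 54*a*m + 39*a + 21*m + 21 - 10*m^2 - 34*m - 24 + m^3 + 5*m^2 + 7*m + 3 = 105*a^3 - 69*a^2 - 18*a + m^3 + m^2*(15*a - 5) + m*(71*a^2 - 38*a - 6)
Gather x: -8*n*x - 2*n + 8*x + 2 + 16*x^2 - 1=-2*n + 16*x^2 + x*(8 - 8*n) + 1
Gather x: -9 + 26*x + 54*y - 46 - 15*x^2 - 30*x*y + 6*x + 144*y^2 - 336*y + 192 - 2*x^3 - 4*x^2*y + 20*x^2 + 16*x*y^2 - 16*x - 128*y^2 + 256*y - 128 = -2*x^3 + x^2*(5 - 4*y) + x*(16*y^2 - 30*y + 16) + 16*y^2 - 26*y + 9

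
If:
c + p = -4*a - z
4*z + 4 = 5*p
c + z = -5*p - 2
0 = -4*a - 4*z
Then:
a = 13/18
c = -43/18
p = 2/9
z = -13/18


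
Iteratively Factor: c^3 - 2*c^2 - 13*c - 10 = (c + 2)*(c^2 - 4*c - 5) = (c - 5)*(c + 2)*(c + 1)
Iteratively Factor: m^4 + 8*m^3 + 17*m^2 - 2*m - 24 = (m + 3)*(m^3 + 5*m^2 + 2*m - 8) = (m + 2)*(m + 3)*(m^2 + 3*m - 4) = (m + 2)*(m + 3)*(m + 4)*(m - 1)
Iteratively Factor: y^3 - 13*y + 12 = (y - 1)*(y^2 + y - 12) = (y - 3)*(y - 1)*(y + 4)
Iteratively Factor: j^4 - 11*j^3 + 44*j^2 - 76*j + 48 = (j - 4)*(j^3 - 7*j^2 + 16*j - 12) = (j - 4)*(j - 3)*(j^2 - 4*j + 4) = (j - 4)*(j - 3)*(j - 2)*(j - 2)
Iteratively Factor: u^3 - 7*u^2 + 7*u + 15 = (u - 3)*(u^2 - 4*u - 5) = (u - 5)*(u - 3)*(u + 1)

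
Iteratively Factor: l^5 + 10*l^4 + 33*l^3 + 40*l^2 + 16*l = (l + 1)*(l^4 + 9*l^3 + 24*l^2 + 16*l) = (l + 1)*(l + 4)*(l^3 + 5*l^2 + 4*l) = (l + 1)^2*(l + 4)*(l^2 + 4*l) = (l + 1)^2*(l + 4)^2*(l)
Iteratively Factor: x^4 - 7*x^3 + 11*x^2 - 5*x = (x - 5)*(x^3 - 2*x^2 + x) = (x - 5)*(x - 1)*(x^2 - x) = x*(x - 5)*(x - 1)*(x - 1)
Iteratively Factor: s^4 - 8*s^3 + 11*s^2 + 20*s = (s - 5)*(s^3 - 3*s^2 - 4*s) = (s - 5)*(s - 4)*(s^2 + s) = s*(s - 5)*(s - 4)*(s + 1)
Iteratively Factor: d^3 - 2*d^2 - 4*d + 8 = (d - 2)*(d^2 - 4) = (d - 2)^2*(d + 2)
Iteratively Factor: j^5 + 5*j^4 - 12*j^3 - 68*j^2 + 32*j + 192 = (j + 2)*(j^4 + 3*j^3 - 18*j^2 - 32*j + 96) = (j + 2)*(j + 4)*(j^3 - j^2 - 14*j + 24) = (j + 2)*(j + 4)^2*(j^2 - 5*j + 6) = (j - 3)*(j + 2)*(j + 4)^2*(j - 2)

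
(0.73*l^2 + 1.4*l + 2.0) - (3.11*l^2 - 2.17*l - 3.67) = -2.38*l^2 + 3.57*l + 5.67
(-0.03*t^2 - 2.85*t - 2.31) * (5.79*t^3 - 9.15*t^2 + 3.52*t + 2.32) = -0.1737*t^5 - 16.227*t^4 + 12.597*t^3 + 11.0349*t^2 - 14.7432*t - 5.3592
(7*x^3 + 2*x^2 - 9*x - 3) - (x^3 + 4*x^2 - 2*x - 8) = 6*x^3 - 2*x^2 - 7*x + 5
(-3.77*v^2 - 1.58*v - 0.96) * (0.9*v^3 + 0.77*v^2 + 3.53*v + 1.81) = -3.393*v^5 - 4.3249*v^4 - 15.3887*v^3 - 13.1403*v^2 - 6.2486*v - 1.7376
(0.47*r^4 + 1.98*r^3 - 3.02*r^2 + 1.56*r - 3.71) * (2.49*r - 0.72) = 1.1703*r^5 + 4.5918*r^4 - 8.9454*r^3 + 6.0588*r^2 - 10.3611*r + 2.6712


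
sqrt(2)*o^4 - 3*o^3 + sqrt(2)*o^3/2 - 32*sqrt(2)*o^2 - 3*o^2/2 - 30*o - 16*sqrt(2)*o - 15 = (o - 5*sqrt(2))*(o + sqrt(2)/2)*(o + 3*sqrt(2))*(sqrt(2)*o + sqrt(2)/2)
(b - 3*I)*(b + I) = b^2 - 2*I*b + 3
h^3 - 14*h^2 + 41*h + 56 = (h - 8)*(h - 7)*(h + 1)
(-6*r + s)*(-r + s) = 6*r^2 - 7*r*s + s^2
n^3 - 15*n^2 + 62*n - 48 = (n - 8)*(n - 6)*(n - 1)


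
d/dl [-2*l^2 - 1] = -4*l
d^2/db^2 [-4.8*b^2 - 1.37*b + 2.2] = -9.60000000000000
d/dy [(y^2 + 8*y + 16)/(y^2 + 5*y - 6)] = (-3*y^2 - 44*y - 128)/(y^4 + 10*y^3 + 13*y^2 - 60*y + 36)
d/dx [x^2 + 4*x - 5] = 2*x + 4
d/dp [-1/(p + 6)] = (p + 6)^(-2)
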